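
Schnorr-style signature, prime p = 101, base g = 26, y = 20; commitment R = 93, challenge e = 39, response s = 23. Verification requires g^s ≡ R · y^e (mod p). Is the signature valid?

invalid

g^s mod p:
Squares mod 101: 26^1≡26, 26^2≡70, 26^4≡52, 26^8≡78, 26^16≡24
23 = 16 + 4 + 2 + 1, so 26^23 ≡ 24·52·70·26 ≡ 72 (mod 101)
R · y^e mod p:
Squares mod 101: 20^1≡20, 20^2≡97, 20^4≡16, 20^8≡54, 20^16≡88, 20^32≡68
39 = 32 + 4 + 2 + 1, so 20^39 ≡ 68·16·97·20 ≡ 22 (mod 101)
93·22 = 2046 ≡ 26 (mod 101)
72 ≠ 26; the check fails.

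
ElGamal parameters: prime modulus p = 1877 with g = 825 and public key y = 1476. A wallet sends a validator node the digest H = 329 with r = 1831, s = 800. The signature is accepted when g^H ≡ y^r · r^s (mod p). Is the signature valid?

Left side g^H mod p:
825^2 = 680625 ≡ 1151
825^4 ≡ 1151^2 = 1324801 ≡ 1516
825^8 ≡ 1516^2 = 2298256 ≡ 808
825^16 ≡ 808^2 = 652864 ≡ 1545
825^32 ≡ 1545^2 = 2387025 ≡ 1358
825^64 ≡ 1358^2 = 1844164 ≡ 950
825^128 ≡ 950^2 = 902500 ≡ 1540
825^256 ≡ 1540^2 = 2371600 ≡ 949
329 = 256 + 64 + 8 + 1, so 825^329 ≡ 949·950·808·825 ≡ 559 (mod 1877)
Right side y^r · r^s mod p:
1476^2 = 2178576 ≡ 1256
1476^4 ≡ 1256^2 = 1577536 ≡ 856
1476^8 ≡ 856^2 = 732736 ≡ 706
1476^16 ≡ 706^2 = 498436 ≡ 1031
1476^32 ≡ 1031^2 = 1062961 ≡ 579
1476^64 ≡ 579^2 = 335241 ≡ 1135
1476^128 ≡ 1135^2 = 1288225 ≡ 603
1476^256 ≡ 603^2 = 363609 ≡ 1348
1476^512 ≡ 1348^2 = 1817104 ≡ 168
1476^1024 ≡ 168^2 = 28224 ≡ 69
1831 = 1024 + 512 + 256 + 32 + 4 + 2 + 1, so 1476^1831 ≡ 69·168·1348·579·856·1256·1476 ≡ 735 (mod 1877)
1831^2 = 3352561 ≡ 239
1831^4 ≡ 239^2 = 57121 ≡ 811
1831^8 ≡ 811^2 = 657721 ≡ 771
1831^16 ≡ 771^2 = 594441 ≡ 1309
1831^32 ≡ 1309^2 = 1713481 ≡ 1657
1831^64 ≡ 1657^2 = 2745649 ≡ 1475
1831^128 ≡ 1475^2 = 2175625 ≡ 182
1831^256 ≡ 182^2 = 33124 ≡ 1215
1831^512 ≡ 1215^2 = 1476225 ≡ 903
800 = 512 + 256 + 32, so 1831^800 ≡ 903·1215·1657 ≡ 915 (mod 1877)
735·915 = 672525 ≡ 559 (mod 1877)
559 ≡ 559 (mod 1877), so the signature is genuine.

valid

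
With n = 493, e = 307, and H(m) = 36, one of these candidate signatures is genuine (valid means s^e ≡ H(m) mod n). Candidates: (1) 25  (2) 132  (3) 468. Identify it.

Candidate 1: 25^307 mod 493 = 36
  → matches H(m) = 36
Candidate 2: 132^307 mod 493 = 310
Candidate 3: 468^307 mod 493 = 457

1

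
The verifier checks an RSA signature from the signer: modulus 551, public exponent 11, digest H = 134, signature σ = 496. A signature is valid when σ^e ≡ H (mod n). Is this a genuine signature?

forged

Squares mod 551: σ^1≡496, σ^2≡270, σ^4≡168, σ^8≡123
11 = 8 + 2 + 1, so σ^11 ≡ 123·270·496 ≡ 15 (mod 551)
15 ≠ 134, so verification fails.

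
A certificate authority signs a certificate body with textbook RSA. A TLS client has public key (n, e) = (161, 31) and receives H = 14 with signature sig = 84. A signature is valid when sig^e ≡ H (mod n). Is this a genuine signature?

genuine

sig^31 mod 161 = 14
Since 14 equals the digest 14, verification succeeds.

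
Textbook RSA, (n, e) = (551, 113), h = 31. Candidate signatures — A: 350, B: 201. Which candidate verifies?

A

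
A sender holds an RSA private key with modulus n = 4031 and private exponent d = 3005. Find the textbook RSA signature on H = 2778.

3458

H^2 ≡ 2778^2 = 7717284 ≡ 1950
H^4 ≡ 1950^2 = 3802500 ≡ 1267
H^8 ≡ 1267^2 = 1605289 ≡ 951
H^16 ≡ 951^2 = 904401 ≡ 1457
H^32 ≡ 1457^2 = 2122849 ≡ 2543
H^64 ≡ 2543^2 = 6466849 ≡ 1125
H^128 ≡ 1125^2 = 1265625 ≡ 3922
H^256 ≡ 3922^2 = 15382084 ≡ 3819
H^512 ≡ 3819^2 = 14584761 ≡ 603
H^1024 ≡ 603^2 = 363609 ≡ 819
H^2048 ≡ 819^2 = 670761 ≡ 1615
3005 = 2048 + 512 + 256 + 128 + 32 + 16 + 8 + 4 + 1, so H^3005 ≡ 1615·603·3819·3922·2543·1457·951·1267·2778 ≡ 3458 (mod 4031)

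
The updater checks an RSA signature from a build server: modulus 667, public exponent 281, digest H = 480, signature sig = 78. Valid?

no

sig^281 mod 667 = 49
The recovered value 49 does not match the digest 480.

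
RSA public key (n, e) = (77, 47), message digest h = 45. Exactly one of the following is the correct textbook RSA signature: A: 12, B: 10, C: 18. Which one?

Candidate A: Squares mod 77: 12^1≡12, 12^2≡67, 12^4≡23, 12^8≡67, 12^16≡23, 12^32≡67; 47 = 32 + 8 + 4 + 2 + 1, so 12^47 ≡ 67·67·23·67·12 ≡ 45 (mod 77)
  → matches h = 45
Candidate B: Squares mod 77: 10^1≡10, 10^2≡23, 10^4≡67, 10^8≡23, 10^16≡67, 10^32≡23; 47 = 32 + 8 + 4 + 2 + 1, so 10^47 ≡ 23·23·67·23·10 ≡ 54 (mod 77)
Candidate C: Squares mod 77: 18^1≡18, 18^2≡16, 18^4≡25, 18^8≡9, 18^16≡4, 18^32≡16; 47 = 32 + 8 + 4 + 2 + 1, so 18^47 ≡ 16·9·25·16·18 ≡ 72 (mod 77)

A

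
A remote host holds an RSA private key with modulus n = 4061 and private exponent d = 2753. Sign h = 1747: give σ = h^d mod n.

2957

h^2 ≡ 1747^2 = 3052009 ≡ 2198
h^4 ≡ 2198^2 = 4831204 ≡ 2675
h^8 ≡ 2675^2 = 7155625 ≡ 143
h^16 ≡ 143^2 = 20449 ≡ 144
h^32 ≡ 144^2 = 20736 ≡ 431
h^64 ≡ 431^2 = 185761 ≡ 3016
h^128 ≡ 3016^2 = 9096256 ≡ 3677
h^256 ≡ 3677^2 = 13520329 ≡ 1260
h^512 ≡ 1260^2 = 1587600 ≡ 3810
h^1024 ≡ 3810^2 = 14516100 ≡ 2086
h^2048 ≡ 2086^2 = 4351396 ≡ 2065
2753 = 2048 + 512 + 128 + 64 + 1, so h^2753 ≡ 2065·3810·3677·3016·1747 ≡ 2957 (mod 4061)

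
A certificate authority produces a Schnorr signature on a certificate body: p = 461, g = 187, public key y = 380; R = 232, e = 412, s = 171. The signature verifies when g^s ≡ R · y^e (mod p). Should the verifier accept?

g^s mod p:
187^2 = 34969 ≡ 394
187^4 ≡ 394^2 = 155236 ≡ 340
187^8 ≡ 340^2 = 115600 ≡ 350
187^16 ≡ 350^2 = 122500 ≡ 335
187^32 ≡ 335^2 = 112225 ≡ 202
187^64 ≡ 202^2 = 40804 ≡ 236
187^128 ≡ 236^2 = 55696 ≡ 376
171 = 128 + 32 + 8 + 2 + 1, so 187^171 ≡ 376·202·350·394·187 ≡ 426 (mod 461)
R · y^e mod p:
380^2 = 144400 ≡ 107
380^4 ≡ 107^2 = 11449 ≡ 385
380^8 ≡ 385^2 = 148225 ≡ 244
380^16 ≡ 244^2 = 59536 ≡ 67
380^32 ≡ 67^2 = 4489 ≡ 340
380^64 ≡ 340^2 = 115600 ≡ 350
380^128 ≡ 350^2 = 122500 ≡ 335
380^256 ≡ 335^2 = 112225 ≡ 202
412 = 256 + 128 + 16 + 8 + 4, so 380^412 ≡ 202·335·67·244·385 ≡ 70 (mod 461)
232·70 = 16240 ≡ 105 (mod 461)
426 ≠ 105; the check fails.

reject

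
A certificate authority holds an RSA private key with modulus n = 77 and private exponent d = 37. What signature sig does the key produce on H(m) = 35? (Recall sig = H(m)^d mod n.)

(H(m))^37 mod 77 = 7

7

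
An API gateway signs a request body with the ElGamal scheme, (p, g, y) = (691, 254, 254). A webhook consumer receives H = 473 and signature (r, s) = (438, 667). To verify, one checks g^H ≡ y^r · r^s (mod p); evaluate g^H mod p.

438

254^2 = 64516 ≡ 253
254^4 ≡ 253^2 = 64009 ≡ 437
254^8 ≡ 437^2 = 190969 ≡ 253
254^16 ≡ 253^2 = 64009 ≡ 437
254^32 ≡ 437^2 = 190969 ≡ 253
254^64 ≡ 253^2 = 64009 ≡ 437
254^128 ≡ 437^2 = 190969 ≡ 253
254^256 ≡ 253^2 = 64009 ≡ 437
473 = 256 + 128 + 64 + 16 + 8 + 1, so 254^473 ≡ 437·253·437·437·253·254 ≡ 438 (mod 691)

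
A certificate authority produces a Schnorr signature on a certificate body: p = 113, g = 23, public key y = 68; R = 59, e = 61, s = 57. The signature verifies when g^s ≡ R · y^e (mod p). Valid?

no

g^s mod p:
23^2 = 529 ≡ 77
23^4 ≡ 77^2 = 5929 ≡ 53
23^8 ≡ 53^2 = 2809 ≡ 97
23^16 ≡ 97^2 = 9409 ≡ 30
23^32 ≡ 30^2 = 900 ≡ 109
57 = 32 + 16 + 8 + 1, so 23^57 ≡ 109·30·97·23 ≡ 90 (mod 113)
R · y^e mod p:
68^2 = 4624 ≡ 104
68^4 ≡ 104^2 = 10816 ≡ 81
68^8 ≡ 81^2 = 6561 ≡ 7
68^16 ≡ 7^2 = 49
68^32 ≡ 49^2 = 2401 ≡ 28
61 = 32 + 16 + 8 + 4 + 1, so 68^61 ≡ 28·49·7·81·68 ≡ 29 (mod 113)
59·29 = 1711 ≡ 16 (mod 113)
90 ≠ 16; the check fails.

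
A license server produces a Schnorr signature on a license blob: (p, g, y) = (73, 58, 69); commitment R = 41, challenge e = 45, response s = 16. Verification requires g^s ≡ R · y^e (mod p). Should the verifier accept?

g^s mod p:
Squares mod 73: 58^1≡58, 58^2≡6, 58^4≡36, 58^8≡55, 58^16≡32
58^16 ≡ 32 (mod 73)
R · y^e mod p:
Squares mod 73: 69^1≡69, 69^2≡16, 69^4≡37, 69^8≡55, 69^16≡32, 69^32≡2
45 = 32 + 8 + 4 + 1, so 69^45 ≡ 2·55·37·69 ≡ 72 (mod 73)
41·72 = 2952 ≡ 32 (mod 73)
32 ≡ 32 (mod 73); signature holds.

accept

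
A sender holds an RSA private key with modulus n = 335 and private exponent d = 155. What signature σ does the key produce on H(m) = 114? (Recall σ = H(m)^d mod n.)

Squares mod 335: (H(m))^1≡114, (H(m))^2≡266, (H(m))^4≡71, (H(m))^8≡16, (H(m))^16≡256, (H(m))^32≡211, (H(m))^64≡301, (H(m))^128≡151
155 = 128 + 16 + 8 + 2 + 1, so (H(m))^155 ≡ 151·256·16·266·114 ≡ 224 (mod 335)

224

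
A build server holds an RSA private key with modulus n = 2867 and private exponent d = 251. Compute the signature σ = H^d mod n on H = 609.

975

Squares mod 2867: H^1≡609, H^2≡1038, H^4≡2319, H^8≡2136, H^16≡1099, H^32≡794, H^64≡2563, H^128≡672
251 = 128 + 64 + 32 + 16 + 8 + 2 + 1, so H^251 ≡ 672·2563·794·1099·2136·1038·609 ≡ 975 (mod 2867)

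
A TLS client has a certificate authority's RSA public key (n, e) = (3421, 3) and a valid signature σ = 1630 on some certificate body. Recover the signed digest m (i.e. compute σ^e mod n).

470

σ^2 ≡ 1630^2 = 2656900 ≡ 2204
3 = 2 + 1, so σ^3 ≡ 2204·1630 ≡ 470 (mod 3421)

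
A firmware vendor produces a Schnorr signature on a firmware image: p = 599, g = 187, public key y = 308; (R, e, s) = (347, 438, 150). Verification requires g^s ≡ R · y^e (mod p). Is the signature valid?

valid

g^s mod p:
Squares mod 599: 187^1≡187, 187^2≡227, 187^4≡15, 187^8≡225, 187^16≡309, 187^32≡240, 187^64≡96, 187^128≡231
150 = 128 + 16 + 4 + 2, so 187^150 ≡ 231·309·15·227 ≡ 47 (mod 599)
R · y^e mod p:
Squares mod 599: 308^1≡308, 308^2≡222, 308^4≡166, 308^8≡2, 308^16≡4, 308^32≡16, 308^64≡256, 308^128≡245, 308^256≡125
438 = 256 + 128 + 32 + 16 + 4 + 2, so 308^438 ≡ 125·245·16·4·166·222 ≡ 373 (mod 599)
347·373 = 129431 ≡ 47 (mod 599)
47 ≡ 47 (mod 599); signature holds.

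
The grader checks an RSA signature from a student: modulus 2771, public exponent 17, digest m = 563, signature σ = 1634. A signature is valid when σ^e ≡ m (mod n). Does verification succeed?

passes

σ^2 ≡ 1634^2 = 2669956 ≡ 1483
σ^4 ≡ 1483^2 = 2199289 ≡ 1886
σ^8 ≡ 1886^2 = 3556996 ≡ 1803
σ^16 ≡ 1803^2 = 3250809 ≡ 426
17 = 16 + 1, so σ^17 ≡ 426·1634 ≡ 563 (mod 2771)
Since 563 equals the digest 563, verification succeeds.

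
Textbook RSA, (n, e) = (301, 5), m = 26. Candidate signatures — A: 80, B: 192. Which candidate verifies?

Candidate A: 80^5 mod 301 = 222
Candidate B: 192^5 mod 301 = 26
  → matches m = 26

B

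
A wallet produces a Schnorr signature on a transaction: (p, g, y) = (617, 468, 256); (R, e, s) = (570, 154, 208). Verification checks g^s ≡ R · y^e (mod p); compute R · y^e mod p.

570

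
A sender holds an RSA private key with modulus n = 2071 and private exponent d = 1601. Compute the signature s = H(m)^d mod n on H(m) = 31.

1756

(H(m))^2 ≡ 31^2 = 961
(H(m))^4 ≡ 961^2 = 923521 ≡ 1926
(H(m))^8 ≡ 1926^2 = 3709476 ≡ 315
(H(m))^16 ≡ 315^2 = 99225 ≡ 1888
(H(m))^32 ≡ 1888^2 = 3564544 ≡ 353
(H(m))^64 ≡ 353^2 = 124609 ≡ 349
(H(m))^128 ≡ 349^2 = 121801 ≡ 1683
(H(m))^256 ≡ 1683^2 = 2832489 ≡ 1432
(H(m))^512 ≡ 1432^2 = 2050624 ≡ 334
(H(m))^1024 ≡ 334^2 = 111556 ≡ 1793
1601 = 1024 + 512 + 64 + 1, so (H(m))^1601 ≡ 1793·334·349·31 ≡ 1756 (mod 2071)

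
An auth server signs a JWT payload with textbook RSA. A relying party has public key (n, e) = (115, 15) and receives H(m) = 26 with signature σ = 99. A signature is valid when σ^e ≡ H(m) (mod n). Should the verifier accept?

reject

Squares mod 115: σ^1≡99, σ^2≡26, σ^4≡101, σ^8≡81
15 = 8 + 4 + 2 + 1, so σ^15 ≡ 81·101·26·99 ≡ 14 (mod 115)
σ^15 mod 115 = 14, but H(m) = 26.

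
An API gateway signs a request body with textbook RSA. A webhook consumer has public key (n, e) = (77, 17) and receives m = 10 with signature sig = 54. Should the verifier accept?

sig^2 ≡ 54^2 = 2916 ≡ 67
sig^4 ≡ 67^2 = 4489 ≡ 23
sig^8 ≡ 23^2 = 529 ≡ 67
sig^16 ≡ 67^2 = 4489 ≡ 23
17 = 16 + 1, so sig^17 ≡ 23·54 ≡ 10 (mod 77)
sig^17 mod 77 = 10 matches m.

accept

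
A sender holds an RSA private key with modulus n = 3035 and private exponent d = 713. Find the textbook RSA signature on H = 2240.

770

H^2 ≡ 2240^2 = 5017600 ≡ 745
H^4 ≡ 745^2 = 555025 ≡ 2655
H^8 ≡ 2655^2 = 7049025 ≡ 1755
H^16 ≡ 1755^2 = 3080025 ≡ 2535
H^32 ≡ 2535^2 = 6426225 ≡ 1130
H^64 ≡ 1130^2 = 1276900 ≡ 2200
H^128 ≡ 2200^2 = 4840000 ≡ 2210
H^256 ≡ 2210^2 = 4884100 ≡ 785
H^512 ≡ 785^2 = 616225 ≡ 120
713 = 512 + 128 + 64 + 8 + 1, so H^713 ≡ 120·2210·2200·1755·2240 ≡ 770 (mod 3035)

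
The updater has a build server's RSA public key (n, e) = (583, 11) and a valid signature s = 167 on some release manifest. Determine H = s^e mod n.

508

s^11 mod 583 = 508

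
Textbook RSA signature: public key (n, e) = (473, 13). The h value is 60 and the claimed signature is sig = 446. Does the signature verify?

does not verify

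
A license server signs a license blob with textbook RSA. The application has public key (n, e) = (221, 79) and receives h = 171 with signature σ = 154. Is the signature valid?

σ^2 ≡ 154^2 = 23716 ≡ 69
σ^4 ≡ 69^2 = 4761 ≡ 120
σ^8 ≡ 120^2 = 14400 ≡ 35
σ^16 ≡ 35^2 = 1225 ≡ 120
σ^32 ≡ 120^2 = 14400 ≡ 35
σ^64 ≡ 35^2 = 1225 ≡ 120
79 = 64 + 8 + 4 + 2 + 1, so σ^79 ≡ 120·35·120·69·154 ≡ 171 (mod 221)
171 = h, so the signature checks out.

valid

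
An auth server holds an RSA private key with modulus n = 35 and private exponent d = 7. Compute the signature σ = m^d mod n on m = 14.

m^2 ≡ 14^2 = 196 ≡ 21
m^4 ≡ 21^2 = 441 ≡ 21
7 = 4 + 2 + 1, so m^7 ≡ 21·21·14 ≡ 14 (mod 35)

14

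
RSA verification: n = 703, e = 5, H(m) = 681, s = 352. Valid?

s^2 ≡ 352^2 = 123904 ≡ 176
s^4 ≡ 176^2 = 30976 ≡ 44
5 = 4 + 1, so s^5 ≡ 44·352 ≡ 22 (mod 703)
22 ≠ 681, so verification fails.

no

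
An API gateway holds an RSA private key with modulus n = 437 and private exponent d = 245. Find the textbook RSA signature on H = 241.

Squares mod 437: H^1≡241, H^2≡397, H^4≡289, H^8≡54, H^16≡294, H^32≡347, H^64≡234, H^128≡131
245 = 128 + 64 + 32 + 16 + 4 + 1, so H^245 ≡ 131·234·347·294·289·241 ≡ 135 (mod 437)

135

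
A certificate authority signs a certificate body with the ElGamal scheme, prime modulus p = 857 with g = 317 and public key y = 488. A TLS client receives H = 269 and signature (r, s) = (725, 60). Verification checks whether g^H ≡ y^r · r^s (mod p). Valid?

yes

Left side g^H mod p:
317^269 mod 857 = 111
Right side y^r · r^s mod p:
488^725 mod 857 = 315
725^60 mod 857 = 33
315·33 = 10395 ≡ 111 (mod 857)
111 ≡ 111 (mod 857), so the signature is genuine.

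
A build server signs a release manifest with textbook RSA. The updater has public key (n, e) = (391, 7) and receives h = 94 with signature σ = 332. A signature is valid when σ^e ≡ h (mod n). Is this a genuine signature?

forged

σ^2 ≡ 332^2 = 110224 ≡ 353
σ^4 ≡ 353^2 = 124609 ≡ 271
7 = 4 + 2 + 1, so σ^7 ≡ 271·353·332 ≡ 359 (mod 391)
σ^7 mod 391 = 359, but h = 94.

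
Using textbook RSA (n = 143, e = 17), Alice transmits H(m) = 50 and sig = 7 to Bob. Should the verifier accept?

accept

sig^2 ≡ 7^2 = 49
sig^4 ≡ 49^2 = 2401 ≡ 113
sig^8 ≡ 113^2 = 12769 ≡ 42
sig^16 ≡ 42^2 = 1764 ≡ 48
17 = 16 + 1, so sig^17 ≡ 48·7 ≡ 50 (mod 143)
Since 50 equals the digest 50, verification succeeds.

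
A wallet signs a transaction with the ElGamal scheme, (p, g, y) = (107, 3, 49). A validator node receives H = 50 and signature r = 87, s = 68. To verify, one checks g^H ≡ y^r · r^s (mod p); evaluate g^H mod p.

4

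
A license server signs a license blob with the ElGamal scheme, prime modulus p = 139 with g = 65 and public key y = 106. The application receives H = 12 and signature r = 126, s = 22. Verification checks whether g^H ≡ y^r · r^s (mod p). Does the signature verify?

does not verify

Left side g^H mod p:
Squares mod 139: 65^1≡65, 65^2≡55, 65^4≡106, 65^8≡116
12 = 8 + 4, so 65^12 ≡ 116·106 ≡ 64 (mod 139)
Right side y^r · r^s mod p:
Squares mod 139: 106^1≡106, 106^2≡116, 106^4≡112, 106^8≡34, 106^16≡44, 106^32≡129, 106^64≡100
126 = 64 + 32 + 16 + 8 + 4 + 2, so 106^126 ≡ 100·129·44·34·112·116 ≡ 91 (mod 139)
Squares mod 139: 126^1≡126, 126^2≡30, 126^4≡66, 126^8≡47, 126^16≡124
22 = 16 + 4 + 2, so 126^22 ≡ 124·66·30 ≡ 46 (mod 139)
91·46 = 4186 ≡ 16 (mod 139)
64 ≠ 16, so verification fails.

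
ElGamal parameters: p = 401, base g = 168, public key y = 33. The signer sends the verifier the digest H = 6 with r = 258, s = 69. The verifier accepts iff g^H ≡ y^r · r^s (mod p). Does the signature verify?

does not verify

Left side g^H mod p:
168^6 mod 401 = 357
Right side y^r · r^s mod p:
33^258 mod 401 = 366
258^69 mod 401 = 104
366·104 = 38064 ≡ 370 (mod 401)
357 ≠ 370, so verification fails.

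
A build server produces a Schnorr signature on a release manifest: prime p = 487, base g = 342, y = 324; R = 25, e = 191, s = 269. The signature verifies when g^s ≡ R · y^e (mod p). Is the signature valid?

g^s mod p:
342^2 = 116964 ≡ 84
342^4 ≡ 84^2 = 7056 ≡ 238
342^8 ≡ 238^2 = 56644 ≡ 152
342^16 ≡ 152^2 = 23104 ≡ 215
342^32 ≡ 215^2 = 46225 ≡ 447
342^64 ≡ 447^2 = 199809 ≡ 139
342^128 ≡ 139^2 = 19321 ≡ 328
342^256 ≡ 328^2 = 107584 ≡ 444
269 = 256 + 8 + 4 + 1, so 342^269 ≡ 444·152·238·342 ≡ 388 (mod 487)
R · y^e mod p:
324^2 = 104976 ≡ 271
324^4 ≡ 271^2 = 73441 ≡ 391
324^8 ≡ 391^2 = 152881 ≡ 450
324^16 ≡ 450^2 = 202500 ≡ 395
324^32 ≡ 395^2 = 156025 ≡ 185
324^64 ≡ 185^2 = 34225 ≡ 135
324^128 ≡ 135^2 = 18225 ≡ 206
191 = 128 + 32 + 16 + 8 + 4 + 2 + 1, so 324^191 ≡ 206·185·395·450·391·271·324 ≡ 167 (mod 487)
25·167 = 4175 ≡ 279 (mod 487)
388 ≠ 279; the check fails.

invalid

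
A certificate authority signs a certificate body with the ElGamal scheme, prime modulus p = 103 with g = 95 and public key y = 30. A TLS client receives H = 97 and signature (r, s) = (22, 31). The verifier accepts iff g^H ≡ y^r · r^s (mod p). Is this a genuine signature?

Left side g^H mod p:
95^2 = 9025 ≡ 64
95^4 ≡ 64^2 = 4096 ≡ 79
95^8 ≡ 79^2 = 6241 ≡ 61
95^16 ≡ 61^2 = 3721 ≡ 13
95^32 ≡ 13^2 = 169 ≡ 66
95^64 ≡ 66^2 = 4356 ≡ 30
97 = 64 + 32 + 1, so 95^97 ≡ 30·66·95 ≡ 22 (mod 103)
Right side y^r · r^s mod p:
30^2 = 900 ≡ 76
30^4 ≡ 76^2 = 5776 ≡ 8
30^8 ≡ 8^2 = 64
30^16 ≡ 64^2 = 4096 ≡ 79
22 = 16 + 4 + 2, so 30^22 ≡ 79·8·76 ≡ 34 (mod 103)
22^2 = 484 ≡ 72
22^4 ≡ 72^2 = 5184 ≡ 34
22^8 ≡ 34^2 = 1156 ≡ 23
22^16 ≡ 23^2 = 529 ≡ 14
31 = 16 + 8 + 4 + 2 + 1, so 22^31 ≡ 14·23·34·72·22 ≡ 37 (mod 103)
34·37 = 1258 ≡ 22 (mod 103)
22 ≡ 22 (mod 103), so the signature is genuine.

genuine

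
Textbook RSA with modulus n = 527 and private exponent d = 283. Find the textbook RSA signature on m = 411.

109

Squares mod 527: m^1≡411, m^2≡281, m^4≡438, m^8≡16, m^16≡256, m^32≡188, m^64≡35, m^128≡171, m^256≡256
283 = 256 + 16 + 8 + 2 + 1, so m^283 ≡ 256·256·16·281·411 ≡ 109 (mod 527)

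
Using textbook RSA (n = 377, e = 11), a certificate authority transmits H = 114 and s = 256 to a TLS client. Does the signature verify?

Squares mod 377: s^1≡256, s^2≡315, s^4≡74, s^8≡198
11 = 8 + 2 + 1, so s^11 ≡ 198·315·256 ≡ 16 (mod 377)
s^11 mod 377 = 16, but H = 114.

does not verify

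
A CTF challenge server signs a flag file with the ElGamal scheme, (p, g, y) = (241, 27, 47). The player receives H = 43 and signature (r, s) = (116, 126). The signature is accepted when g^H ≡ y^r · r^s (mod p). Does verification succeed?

Left side g^H mod p:
Squares mod 241: 27^1≡27, 27^2≡6, 27^4≡36, 27^8≡91, 27^16≡87, 27^32≡98
43 = 32 + 8 + 2 + 1, so 27^43 ≡ 98·91·6·27 ≡ 162 (mod 241)
Right side y^r · r^s mod p:
Squares mod 241: 47^1≡47, 47^2≡40, 47^4≡154, 47^8≡98, 47^16≡205, 47^32≡91, 47^64≡87
116 = 64 + 32 + 16 + 4, so 47^116 ≡ 87·91·205·154 ≡ 36 (mod 241)
Squares mod 241: 116^1≡116, 116^2≡201, 116^4≡154, 116^8≡98, 116^16≡205, 116^32≡91, 116^64≡87
126 = 64 + 32 + 16 + 8 + 4 + 2, so 116^126 ≡ 87·91·205·98·154·201 ≡ 106 (mod 241)
36·106 = 3816 ≡ 201 (mod 241)
162 ≠ 201, so verification fails.

fails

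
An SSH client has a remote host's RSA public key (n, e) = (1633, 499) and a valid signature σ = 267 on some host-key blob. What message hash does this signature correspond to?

σ^2 ≡ 267^2 = 71289 ≡ 1070
σ^4 ≡ 1070^2 = 1144900 ≡ 167
σ^8 ≡ 167^2 = 27889 ≡ 128
σ^16 ≡ 128^2 = 16384 ≡ 54
σ^32 ≡ 54^2 = 2916 ≡ 1283
σ^64 ≡ 1283^2 = 1646089 ≡ 25
σ^128 ≡ 25^2 = 625
σ^256 ≡ 625^2 = 390625 ≡ 338
499 = 256 + 128 + 64 + 32 + 16 + 2 + 1, so σ^499 ≡ 338·625·25·1283·54·1070·267 ≡ 1374 (mod 1633)

1374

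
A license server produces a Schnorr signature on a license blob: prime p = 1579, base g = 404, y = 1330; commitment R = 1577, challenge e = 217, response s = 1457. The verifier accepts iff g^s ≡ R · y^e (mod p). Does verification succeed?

passes

g^s mod p:
Squares mod 1579: 404^1≡404, 404^2≡579, 404^4≡493, 404^8≡1462, 404^16≡1057, 404^32≡896, 404^64≡684, 404^128≡472, 404^256≡145, 404^512≡498, 404^1024≡101
1457 = 1024 + 256 + 128 + 32 + 16 + 1, so 404^1457 ≡ 101·145·472·896·1057·404 ≡ 1358 (mod 1579)
R · y^e mod p:
Squares mod 1579: 1330^1≡1330, 1330^2≡420, 1330^4≡1131, 1330^8≡171, 1330^16≡819, 1330^32≡1265, 1330^64≡698, 1330^128≡872
217 = 128 + 64 + 16 + 8 + 1, so 1330^217 ≡ 872·698·819·171·1330 ≡ 900 (mod 1579)
1577·900 = 1419300 ≡ 1358 (mod 1579)
1358 ≡ 1358 (mod 1579); signature holds.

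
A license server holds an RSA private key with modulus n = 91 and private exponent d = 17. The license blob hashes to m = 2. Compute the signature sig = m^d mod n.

m^17 mod 91 = 32

32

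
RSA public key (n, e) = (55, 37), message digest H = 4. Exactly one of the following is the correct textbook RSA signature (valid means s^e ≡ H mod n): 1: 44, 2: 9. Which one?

2

Candidate 1: 44^37 mod 55 = 44
Candidate 2: 9^37 mod 55 = 4
  → matches H = 4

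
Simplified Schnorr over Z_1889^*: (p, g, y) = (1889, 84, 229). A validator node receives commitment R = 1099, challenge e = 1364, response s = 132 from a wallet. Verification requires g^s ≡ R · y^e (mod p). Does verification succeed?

passes

g^s mod p:
84^2 = 7056 ≡ 1389
84^4 ≡ 1389^2 = 1929321 ≡ 652
84^8 ≡ 652^2 = 425104 ≡ 79
84^16 ≡ 79^2 = 6241 ≡ 574
84^32 ≡ 574^2 = 329476 ≡ 790
84^64 ≡ 790^2 = 624100 ≡ 730
84^128 ≡ 730^2 = 532900 ≡ 202
132 = 128 + 4, so 84^132 ≡ 202·652 ≡ 1363 (mod 1889)
R · y^e mod p:
229^2 = 52441 ≡ 1438
229^4 ≡ 1438^2 = 2067844 ≡ 1278
229^8 ≡ 1278^2 = 1633284 ≡ 1188
229^16 ≡ 1188^2 = 1411344 ≡ 261
229^32 ≡ 261^2 = 68121 ≡ 117
229^64 ≡ 117^2 = 13689 ≡ 466
229^128 ≡ 466^2 = 217156 ≡ 1810
229^256 ≡ 1810^2 = 3276100 ≡ 574
229^512 ≡ 574^2 = 329476 ≡ 790
229^1024 ≡ 790^2 = 624100 ≡ 730
1364 = 1024 + 256 + 64 + 16 + 4, so 229^1364 ≡ 730·574·466·261·1278 ≡ 828 (mod 1889)
1099·828 = 909972 ≡ 1363 (mod 1889)
1363 ≡ 1363 (mod 1889); signature holds.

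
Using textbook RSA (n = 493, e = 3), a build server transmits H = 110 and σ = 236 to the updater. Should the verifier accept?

σ^2 ≡ 236^2 = 55696 ≡ 480
3 = 2 + 1, so σ^3 ≡ 480·236 ≡ 383 (mod 493)
The recovered value 383 does not match the digest 110.

reject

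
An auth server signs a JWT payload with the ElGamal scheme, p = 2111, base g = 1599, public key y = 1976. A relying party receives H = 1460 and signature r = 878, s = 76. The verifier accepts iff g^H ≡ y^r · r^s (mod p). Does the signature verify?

verifies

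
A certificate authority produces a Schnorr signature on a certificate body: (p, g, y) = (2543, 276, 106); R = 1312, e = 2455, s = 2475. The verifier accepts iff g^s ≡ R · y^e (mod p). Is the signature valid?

invalid

g^s mod p:
276^2 = 76176 ≡ 2429
276^4 ≡ 2429^2 = 5900041 ≡ 281
276^8 ≡ 281^2 = 78961 ≡ 128
276^16 ≡ 128^2 = 16384 ≡ 1126
276^32 ≡ 1126^2 = 1267876 ≡ 1462
276^64 ≡ 1462^2 = 2137444 ≡ 1324
276^128 ≡ 1324^2 = 1752976 ≡ 849
276^256 ≡ 849^2 = 720801 ≡ 1132
276^512 ≡ 1132^2 = 1281424 ≡ 2295
276^1024 ≡ 2295^2 = 5267025 ≡ 472
276^2048 ≡ 472^2 = 222784 ≡ 1543
2475 = 2048 + 256 + 128 + 32 + 8 + 2 + 1, so 276^2475 ≡ 1543·1132·849·1462·128·2429·276 ≡ 7 (mod 2543)
R · y^e mod p:
106^2 = 11236 ≡ 1064
106^4 ≡ 1064^2 = 1132096 ≡ 461
106^8 ≡ 461^2 = 212521 ≡ 1452
106^16 ≡ 1452^2 = 2108304 ≡ 157
106^32 ≡ 157^2 = 24649 ≡ 1762
106^64 ≡ 1762^2 = 3104644 ≡ 2184
106^128 ≡ 2184^2 = 4769856 ≡ 1731
106^256 ≡ 1731^2 = 2996361 ≡ 707
106^512 ≡ 707^2 = 499849 ≡ 1421
106^1024 ≡ 1421^2 = 2019241 ≡ 99
106^2048 ≡ 99^2 = 9801 ≡ 2172
2455 = 2048 + 256 + 128 + 16 + 4 + 2 + 1, so 106^2455 ≡ 2172·707·1731·157·461·1064·106 ≡ 1444 (mod 2543)
1312·1444 = 1894528 ≡ 2536 (mod 2543)
7 ≠ 2536; the check fails.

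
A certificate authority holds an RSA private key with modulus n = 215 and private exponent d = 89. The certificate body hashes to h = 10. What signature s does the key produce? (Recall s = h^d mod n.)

h^2 ≡ 10^2 = 100
h^4 ≡ 100^2 = 10000 ≡ 110
h^8 ≡ 110^2 = 12100 ≡ 60
h^16 ≡ 60^2 = 3600 ≡ 160
h^32 ≡ 160^2 = 25600 ≡ 15
h^64 ≡ 15^2 = 225 ≡ 10
89 = 64 + 16 + 8 + 1, so h^89 ≡ 10·160·60·10 ≡ 25 (mod 215)

25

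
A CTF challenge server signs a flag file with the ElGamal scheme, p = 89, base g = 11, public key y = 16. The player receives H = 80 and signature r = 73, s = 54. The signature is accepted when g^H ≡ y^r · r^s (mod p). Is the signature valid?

Left side g^H mod p:
11^2 = 121 ≡ 32
11^4 ≡ 32^2 = 1024 ≡ 45
11^8 ≡ 45^2 = 2025 ≡ 67
11^16 ≡ 67^2 = 4489 ≡ 39
11^32 ≡ 39^2 = 1521 ≡ 8
11^64 ≡ 8^2 = 64
80 = 64 + 16, so 11^80 ≡ 64·39 ≡ 4 (mod 89)
Right side y^r · r^s mod p:
16^2 = 256 ≡ 78
16^4 ≡ 78^2 = 6084 ≡ 32
16^8 ≡ 32^2 = 1024 ≡ 45
16^16 ≡ 45^2 = 2025 ≡ 67
16^32 ≡ 67^2 = 4489 ≡ 39
16^64 ≡ 39^2 = 1521 ≡ 8
73 = 64 + 8 + 1, so 16^73 ≡ 8·45·16 ≡ 64 (mod 89)
73^2 = 5329 ≡ 78
73^4 ≡ 78^2 = 6084 ≡ 32
73^8 ≡ 32^2 = 1024 ≡ 45
73^16 ≡ 45^2 = 2025 ≡ 67
73^32 ≡ 67^2 = 4489 ≡ 39
54 = 32 + 16 + 4 + 2, so 73^54 ≡ 39·67·32·78 ≡ 39 (mod 89)
64·39 = 2496 ≡ 4 (mod 89)
4 ≡ 4 (mod 89), so the signature is genuine.

valid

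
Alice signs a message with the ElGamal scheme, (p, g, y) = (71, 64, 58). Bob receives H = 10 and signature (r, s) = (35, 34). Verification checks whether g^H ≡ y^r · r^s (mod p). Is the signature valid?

Left side g^H mod p:
64^2 = 4096 ≡ 49
64^4 ≡ 49^2 = 2401 ≡ 58
64^8 ≡ 58^2 = 3364 ≡ 27
10 = 8 + 2, so 64^10 ≡ 27·49 ≡ 45 (mod 71)
Right side y^r · r^s mod p:
58^2 = 3364 ≡ 27
58^4 ≡ 27^2 = 729 ≡ 19
58^8 ≡ 19^2 = 361 ≡ 6
58^16 ≡ 6^2 = 36
58^32 ≡ 36^2 = 1296 ≡ 18
35 = 32 + 2 + 1, so 58^35 ≡ 18·27·58 ≡ 1 (mod 71)
35^2 = 1225 ≡ 18
35^4 ≡ 18^2 = 324 ≡ 40
35^8 ≡ 40^2 = 1600 ≡ 38
35^16 ≡ 38^2 = 1444 ≡ 24
35^32 ≡ 24^2 = 576 ≡ 8
34 = 32 + 2, so 35^34 ≡ 8·18 ≡ 2 (mod 71)
1·2 = 2 ≡ 2 (mod 71)
45 ≠ 2, so verification fails.

invalid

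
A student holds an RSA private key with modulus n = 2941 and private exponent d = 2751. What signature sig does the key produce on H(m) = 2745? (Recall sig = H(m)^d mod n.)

(H(m))^2 ≡ 2745^2 = 7535025 ≡ 183
(H(m))^4 ≡ 183^2 = 33489 ≡ 1138
(H(m))^8 ≡ 1138^2 = 1295044 ≡ 1004
(H(m))^16 ≡ 1004^2 = 1008016 ≡ 2194
(H(m))^32 ≡ 2194^2 = 4813636 ≡ 2160
(H(m))^64 ≡ 2160^2 = 4665600 ≡ 1174
(H(m))^128 ≡ 1174^2 = 1378276 ≡ 1888
(H(m))^256 ≡ 1888^2 = 3564544 ≡ 52
(H(m))^512 ≡ 52^2 = 2704
(H(m))^1024 ≡ 2704^2 = 7311616 ≡ 290
(H(m))^2048 ≡ 290^2 = 84100 ≡ 1752
2751 = 2048 + 512 + 128 + 32 + 16 + 8 + 4 + 2 + 1, so (H(m))^2751 ≡ 1752·2704·1888·2160·2194·1004·1138·183·2745 ≡ 15 (mod 2941)

15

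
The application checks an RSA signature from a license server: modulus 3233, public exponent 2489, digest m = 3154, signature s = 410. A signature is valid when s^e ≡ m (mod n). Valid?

no

s^2 ≡ 410^2 = 168100 ≡ 3217
s^4 ≡ 3217^2 = 10349089 ≡ 256
s^8 ≡ 256^2 = 65536 ≡ 876
s^16 ≡ 876^2 = 767376 ≡ 1155
s^32 ≡ 1155^2 = 1334025 ≡ 2029
s^64 ≡ 2029^2 = 4116841 ≡ 1232
s^128 ≡ 1232^2 = 1517824 ≡ 1547
s^256 ≡ 1547^2 = 2393209 ≡ 789
s^512 ≡ 789^2 = 622521 ≡ 1785
s^1024 ≡ 1785^2 = 3186225 ≡ 1720
s^2048 ≡ 1720^2 = 2958400 ≡ 205
2489 = 2048 + 256 + 128 + 32 + 16 + 8 + 1, so s^2489 ≡ 205·789·1547·2029·1155·876·410 ≡ 79 (mod 3233)
79 ≠ 3154, so verification fails.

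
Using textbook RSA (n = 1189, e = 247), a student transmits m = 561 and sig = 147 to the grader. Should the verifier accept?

accept

sig^2 ≡ 147^2 = 21609 ≡ 207
sig^4 ≡ 207^2 = 42849 ≡ 45
sig^8 ≡ 45^2 = 2025 ≡ 836
sig^16 ≡ 836^2 = 698896 ≡ 953
sig^32 ≡ 953^2 = 908209 ≡ 1002
sig^64 ≡ 1002^2 = 1004004 ≡ 488
sig^128 ≡ 488^2 = 238144 ≡ 344
247 = 128 + 64 + 32 + 16 + 4 + 2 + 1, so sig^247 ≡ 344·488·1002·953·45·207·147 ≡ 561 (mod 1189)
Since 561 equals the digest 561, verification succeeds.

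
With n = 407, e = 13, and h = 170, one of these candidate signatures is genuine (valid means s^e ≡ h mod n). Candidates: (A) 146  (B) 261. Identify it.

Candidate A: 146^2 = 21316 ≡ 152; 146^4 ≡ 152^2 = 23104 ≡ 312; 146^8 ≡ 312^2 = 97344 ≡ 71; 13 = 8 + 4 + 1, so 146^13 ≡ 71·312·146 ≡ 170 (mod 407)
  → matches h = 170
Candidate B: 261^2 = 68121 ≡ 152; 261^4 ≡ 152^2 = 23104 ≡ 312; 261^8 ≡ 312^2 = 97344 ≡ 71; 13 = 8 + 4 + 1, so 261^13 ≡ 71·312·261 ≡ 237 (mod 407)

A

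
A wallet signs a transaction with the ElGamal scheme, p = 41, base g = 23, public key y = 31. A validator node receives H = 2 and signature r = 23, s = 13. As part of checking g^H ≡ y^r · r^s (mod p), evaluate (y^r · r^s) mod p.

37

31^23 mod 41 = 25
23^13 mod 41 = 31
y^r · r^s ≡ 25·31 = 775 ≡ 37 (mod 41)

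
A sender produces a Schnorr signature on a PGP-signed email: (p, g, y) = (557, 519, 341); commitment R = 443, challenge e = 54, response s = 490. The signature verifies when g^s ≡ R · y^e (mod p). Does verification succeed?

g^s mod p:
Squares mod 557: 519^1≡519, 519^2≡330, 519^4≡285, 519^8≡460, 519^16≡497, 519^32≡258, 519^64≡281, 519^128≡424, 519^256≡422
490 = 256 + 128 + 64 + 32 + 8 + 2, so 519^490 ≡ 422·424·281·258·460·330 ≡ 106 (mod 557)
R · y^e mod p:
Squares mod 557: 341^1≡341, 341^2≡425, 341^4≡157, 341^8≡141, 341^16≡386, 341^32≡277
54 = 32 + 16 + 4 + 2, so 341^54 ≡ 277·386·157·425 ≡ 302 (mod 557)
443·302 = 133786 ≡ 106 (mod 557)
106 ≡ 106 (mod 557); signature holds.

passes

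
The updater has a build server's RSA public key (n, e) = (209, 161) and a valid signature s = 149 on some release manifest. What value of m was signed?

s^2 ≡ 149^2 = 22201 ≡ 47
s^4 ≡ 47^2 = 2209 ≡ 119
s^8 ≡ 119^2 = 14161 ≡ 158
s^16 ≡ 158^2 = 24964 ≡ 93
s^32 ≡ 93^2 = 8649 ≡ 80
s^64 ≡ 80^2 = 6400 ≡ 130
s^128 ≡ 130^2 = 16900 ≡ 180
161 = 128 + 32 + 1, so s^161 ≡ 180·80·149 ≡ 6 (mod 209)

6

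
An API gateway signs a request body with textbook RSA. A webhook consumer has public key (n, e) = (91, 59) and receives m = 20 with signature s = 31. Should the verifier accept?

reject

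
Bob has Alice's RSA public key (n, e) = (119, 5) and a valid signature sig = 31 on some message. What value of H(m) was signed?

12

sig^2 ≡ 31^2 = 961 ≡ 9
sig^4 ≡ 9^2 = 81
5 = 4 + 1, so sig^5 ≡ 81·31 ≡ 12 (mod 119)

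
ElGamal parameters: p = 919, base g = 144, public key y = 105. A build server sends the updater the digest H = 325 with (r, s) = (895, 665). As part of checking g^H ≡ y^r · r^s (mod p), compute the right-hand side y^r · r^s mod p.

763

105^2 = 11025 ≡ 916
105^4 ≡ 916^2 = 839056 ≡ 9
105^8 ≡ 9^2 = 81
105^16 ≡ 81^2 = 6561 ≡ 128
105^32 ≡ 128^2 = 16384 ≡ 761
105^64 ≡ 761^2 = 579121 ≡ 151
105^128 ≡ 151^2 = 22801 ≡ 745
105^256 ≡ 745^2 = 555025 ≡ 868
105^512 ≡ 868^2 = 753424 ≡ 763
895 = 512 + 256 + 64 + 32 + 16 + 8 + 4 + 2 + 1, so 105^895 ≡ 763·868·151·761·128·81·9·916·105 ≡ 522 (mod 919)
895^2 = 801025 ≡ 576
895^4 ≡ 576^2 = 331776 ≡ 17
895^8 ≡ 17^2 = 289
895^16 ≡ 289^2 = 83521 ≡ 811
895^32 ≡ 811^2 = 657721 ≡ 636
895^64 ≡ 636^2 = 404496 ≡ 136
895^128 ≡ 136^2 = 18496 ≡ 116
895^256 ≡ 116^2 = 13456 ≡ 590
895^512 ≡ 590^2 = 348100 ≡ 718
665 = 512 + 128 + 16 + 8 + 1, so 895^665 ≡ 718·116·811·289·895 ≡ 718 (mod 919)
y^r · r^s ≡ 522·718 = 374796 ≡ 763 (mod 919)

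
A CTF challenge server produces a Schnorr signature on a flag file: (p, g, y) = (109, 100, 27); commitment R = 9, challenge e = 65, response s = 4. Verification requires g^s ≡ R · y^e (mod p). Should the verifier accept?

g^s mod p:
100^2 = 10000 ≡ 81
100^4 ≡ 81^2 = 6561 ≡ 21
R · y^e mod p:
27^2 = 729 ≡ 75
27^4 ≡ 75^2 = 5625 ≡ 66
27^8 ≡ 66^2 = 4356 ≡ 105
27^16 ≡ 105^2 = 11025 ≡ 16
27^32 ≡ 16^2 = 256 ≡ 38
27^64 ≡ 38^2 = 1444 ≡ 27
65 = 64 + 1, so 27^65 ≡ 27·27 ≡ 75 (mod 109)
9·75 = 675 ≡ 21 (mod 109)
21 ≡ 21 (mod 109); signature holds.

accept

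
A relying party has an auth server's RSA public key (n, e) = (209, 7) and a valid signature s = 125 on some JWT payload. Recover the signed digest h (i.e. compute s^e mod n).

s^2 ≡ 125^2 = 15625 ≡ 159
s^4 ≡ 159^2 = 25281 ≡ 201
7 = 4 + 2 + 1, so s^7 ≡ 201·159·125 ≡ 49 (mod 209)

49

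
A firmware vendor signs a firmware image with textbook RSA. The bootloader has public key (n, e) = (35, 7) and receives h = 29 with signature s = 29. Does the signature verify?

verifies

s^7 mod 35 = 29
s^7 mod 35 = 29 matches h.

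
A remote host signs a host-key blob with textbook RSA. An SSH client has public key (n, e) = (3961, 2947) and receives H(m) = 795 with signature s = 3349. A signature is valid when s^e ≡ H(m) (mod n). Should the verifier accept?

s^2 ≡ 3349^2 = 11215801 ≡ 2210
s^4 ≡ 2210^2 = 4884100 ≡ 187
s^8 ≡ 187^2 = 34969 ≡ 3281
s^16 ≡ 3281^2 = 10764961 ≡ 2924
s^32 ≡ 2924^2 = 8549776 ≡ 1938
s^64 ≡ 1938^2 = 3755844 ≡ 816
s^128 ≡ 816^2 = 665856 ≡ 408
s^256 ≡ 408^2 = 166464 ≡ 102
s^512 ≡ 102^2 = 10404 ≡ 2482
s^1024 ≡ 2482^2 = 6160324 ≡ 969
s^2048 ≡ 969^2 = 938961 ≡ 204
2947 = 2048 + 512 + 256 + 128 + 2 + 1, so s^2947 ≡ 204·2482·102·408·2210·3349 ≡ 17 (mod 3961)
17 ≠ 795, so verification fails.

reject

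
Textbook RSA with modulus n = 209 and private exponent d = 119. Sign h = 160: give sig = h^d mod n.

h^119 mod 209 = 145

145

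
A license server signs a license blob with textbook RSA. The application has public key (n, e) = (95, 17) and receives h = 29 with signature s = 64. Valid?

no

s^2 ≡ 64^2 = 4096 ≡ 11
s^4 ≡ 11^2 = 121 ≡ 26
s^8 ≡ 26^2 = 676 ≡ 11
s^16 ≡ 11^2 = 121 ≡ 26
17 = 16 + 1, so s^17 ≡ 26·64 ≡ 49 (mod 95)
s^17 mod 95 = 49, but h = 29.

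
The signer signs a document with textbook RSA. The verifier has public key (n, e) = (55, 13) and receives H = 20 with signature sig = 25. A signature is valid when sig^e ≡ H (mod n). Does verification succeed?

fails

sig^2 ≡ 25^2 = 625 ≡ 20
sig^4 ≡ 20^2 = 400 ≡ 15
sig^8 ≡ 15^2 = 225 ≡ 5
13 = 8 + 4 + 1, so sig^13 ≡ 5·15·25 ≡ 5 (mod 55)
5 ≠ 20, so verification fails.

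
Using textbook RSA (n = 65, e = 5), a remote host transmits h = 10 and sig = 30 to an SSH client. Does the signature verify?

verifies

Squares mod 65: sig^1≡30, sig^2≡55, sig^4≡35
5 = 4 + 1, so sig^5 ≡ 35·30 ≡ 10 (mod 65)
sig^5 mod 65 = 10 matches h.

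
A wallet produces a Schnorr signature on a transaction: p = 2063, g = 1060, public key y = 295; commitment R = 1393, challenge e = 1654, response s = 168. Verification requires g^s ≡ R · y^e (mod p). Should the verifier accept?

accept

g^s mod p:
1060^168 mod 2063 = 2017
R · y^e mod p:
295^1654 mod 2063 = 1749
1393·1749 = 2436357 ≡ 2017 (mod 2063)
2017 ≡ 2017 (mod 2063); signature holds.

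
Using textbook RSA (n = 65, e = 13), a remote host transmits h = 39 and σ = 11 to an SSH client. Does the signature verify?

does not verify

Squares mod 65: σ^1≡11, σ^2≡56, σ^4≡16, σ^8≡61
13 = 8 + 4 + 1, so σ^13 ≡ 61·16·11 ≡ 11 (mod 65)
11 ≠ 39, so verification fails.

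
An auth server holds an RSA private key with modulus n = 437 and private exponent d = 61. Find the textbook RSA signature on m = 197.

121

m^2 ≡ 197^2 = 38809 ≡ 353
m^4 ≡ 353^2 = 124609 ≡ 64
m^8 ≡ 64^2 = 4096 ≡ 163
m^16 ≡ 163^2 = 26569 ≡ 349
m^32 ≡ 349^2 = 121801 ≡ 315
61 = 32 + 16 + 8 + 4 + 1, so m^61 ≡ 315·349·163·64·197 ≡ 121 (mod 437)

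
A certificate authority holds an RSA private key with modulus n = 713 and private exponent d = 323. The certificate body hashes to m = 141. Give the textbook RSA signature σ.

633

Squares mod 713: m^1≡141, m^2≡630, m^4≡472, m^8≡328, m^16≡634, m^32≡537, m^64≡317, m^128≡669, m^256≡510
323 = 256 + 64 + 2 + 1, so m^323 ≡ 510·317·630·141 ≡ 633 (mod 713)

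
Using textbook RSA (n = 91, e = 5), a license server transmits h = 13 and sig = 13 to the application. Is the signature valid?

valid

sig^2 ≡ 13^2 = 169 ≡ 78
sig^4 ≡ 78^2 = 6084 ≡ 78
5 = 4 + 1, so sig^5 ≡ 78·13 ≡ 13 (mod 91)
sig^5 mod 91 = 13 matches h.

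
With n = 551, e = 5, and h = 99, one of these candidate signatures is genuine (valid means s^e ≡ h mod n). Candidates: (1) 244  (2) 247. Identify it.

Candidate 1: 244^2 = 59536 ≡ 28; 244^4 ≡ 28^2 = 784 ≡ 233; 5 = 4 + 1, so 244^5 ≡ 233·244 ≡ 99 (mod 551)
  → matches h = 99
Candidate 2: 247^2 = 61009 ≡ 399; 247^4 ≡ 399^2 = 159201 ≡ 513; 5 = 4 + 1, so 247^5 ≡ 513·247 ≡ 532 (mod 551)

1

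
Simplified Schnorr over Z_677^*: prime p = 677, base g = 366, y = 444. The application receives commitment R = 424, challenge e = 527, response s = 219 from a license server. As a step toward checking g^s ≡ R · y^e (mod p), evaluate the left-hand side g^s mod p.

366^219 mod 677 = 422

422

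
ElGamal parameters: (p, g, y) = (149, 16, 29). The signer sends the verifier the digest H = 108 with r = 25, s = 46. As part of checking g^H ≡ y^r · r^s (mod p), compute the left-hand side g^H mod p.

16^2 = 256 ≡ 107
16^4 ≡ 107^2 = 11449 ≡ 125
16^8 ≡ 125^2 = 15625 ≡ 129
16^16 ≡ 129^2 = 16641 ≡ 102
16^32 ≡ 102^2 = 10404 ≡ 123
16^64 ≡ 123^2 = 15129 ≡ 80
108 = 64 + 32 + 8 + 4, so 16^108 ≡ 80·123·129·125 ≡ 49 (mod 149)

49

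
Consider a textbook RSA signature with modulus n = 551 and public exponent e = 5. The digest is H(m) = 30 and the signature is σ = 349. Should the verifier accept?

accept

σ^2 ≡ 349^2 = 121801 ≡ 30
σ^4 ≡ 30^2 = 900 ≡ 349
5 = 4 + 1, so σ^5 ≡ 349·349 ≡ 30 (mod 551)
σ^5 mod 551 = 30 matches H(m).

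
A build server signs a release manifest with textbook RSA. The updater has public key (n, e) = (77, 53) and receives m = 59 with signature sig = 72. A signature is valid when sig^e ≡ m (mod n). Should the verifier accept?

reject

Squares mod 77: sig^1≡72, sig^2≡25, sig^4≡9, sig^8≡4, sig^16≡16, sig^32≡25
53 = 32 + 16 + 4 + 1, so sig^53 ≡ 25·16·9·72 ≡ 18 (mod 77)
sig^53 mod 77 = 18, but m = 59.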